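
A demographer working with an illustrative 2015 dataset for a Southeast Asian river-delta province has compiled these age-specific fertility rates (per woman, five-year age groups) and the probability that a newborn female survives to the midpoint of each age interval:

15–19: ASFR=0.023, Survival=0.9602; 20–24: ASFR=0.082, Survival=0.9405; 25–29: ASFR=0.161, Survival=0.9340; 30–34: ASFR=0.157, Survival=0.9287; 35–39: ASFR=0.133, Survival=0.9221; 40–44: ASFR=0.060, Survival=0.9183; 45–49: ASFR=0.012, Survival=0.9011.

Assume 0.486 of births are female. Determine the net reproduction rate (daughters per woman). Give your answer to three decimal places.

Proportion female at birth = 0.486.
Survival-weighted fertility by age (5·fₓ·Sₓ):
  15–19: 5 × 0.023 × 0.9602 = 0.11042
  20–24: 5 × 0.082 × 0.9405 = 0.38561
  25–29: 5 × 0.161 × 0.9340 = 0.75187
  30–34: 5 × 0.157 × 0.9287 = 0.72903
  35–39: 5 × 0.133 × 0.9221 = 0.61320
  40–44: 5 × 0.060 × 0.9183 = 0.27549
  45–49: 5 × 0.012 × 0.9011 = 0.05407
Sum = 2.91969
NRR = 0.486 × 2.91969 = 1.41897
With NRR above 1 the population is above replacement fertility.

1.419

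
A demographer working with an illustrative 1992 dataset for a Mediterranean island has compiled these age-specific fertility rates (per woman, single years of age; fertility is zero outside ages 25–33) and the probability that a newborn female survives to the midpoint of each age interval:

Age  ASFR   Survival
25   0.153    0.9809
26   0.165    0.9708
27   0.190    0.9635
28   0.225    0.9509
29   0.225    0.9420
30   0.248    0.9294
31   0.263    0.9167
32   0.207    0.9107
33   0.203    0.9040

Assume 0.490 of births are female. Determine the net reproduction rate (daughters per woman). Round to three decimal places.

Proportion female at birth = 0.490.
Weighting each age-specific rate by interval width and survival:
  25: 1 × 0.153 × 0.9809 = 0.15008
  26: 1 × 0.165 × 0.9708 = 0.16018
  27: 1 × 0.190 × 0.9635 = 0.18307
  28: 1 × 0.225 × 0.9509 = 0.21395
  29: 1 × 0.225 × 0.9420 = 0.21195
  30: 1 × 0.248 × 0.9294 = 0.23049
  31: 1 × 0.263 × 0.9167 = 0.24109
  32: 1 × 0.207 × 0.9107 = 0.18851
  33: 1 × 0.203 × 0.9040 = 0.18351
Sum = 1.76283
NRR = 0.490 × 1.76283 = 0.86379
With NRR below 1 the population is below replacement fertility.

0.864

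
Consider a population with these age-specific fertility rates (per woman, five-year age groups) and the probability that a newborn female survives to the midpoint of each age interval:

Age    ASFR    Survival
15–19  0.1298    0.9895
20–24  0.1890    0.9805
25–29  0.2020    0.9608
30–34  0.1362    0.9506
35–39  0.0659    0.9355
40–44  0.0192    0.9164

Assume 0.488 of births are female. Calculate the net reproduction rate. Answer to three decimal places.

1.748

Proportion female at birth = 0.488.
Each age group contributes 5 × ASFR × survival:
  15–19: 5 × 0.1298 × 0.9895 = 0.64219
  20–24: 5 × 0.1890 × 0.9805 = 0.92657
  25–29: 5 × 0.2020 × 0.9608 = 0.97041
  30–34: 5 × 0.1362 × 0.9506 = 0.64736
  35–39: 5 × 0.0659 × 0.9355 = 0.30825
  40–44: 5 × 0.0192 × 0.9164 = 0.08797
Sum = 3.58275
NRR = 0.488 × 3.58275 = 1.74838
NRR > 1, so each generation more than replaces itself.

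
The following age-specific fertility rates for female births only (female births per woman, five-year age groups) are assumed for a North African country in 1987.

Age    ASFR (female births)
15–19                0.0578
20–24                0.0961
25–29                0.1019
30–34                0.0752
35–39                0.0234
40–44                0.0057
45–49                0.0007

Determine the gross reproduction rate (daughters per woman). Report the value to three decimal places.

Sum of female ASFRs = 0.0578 + 0.0961 + 0.1019 + 0.0752 + 0.0234 + 0.0057 + 0.0007 = 0.3608
GRR = 5 × 0.3608 = 1.804

1.804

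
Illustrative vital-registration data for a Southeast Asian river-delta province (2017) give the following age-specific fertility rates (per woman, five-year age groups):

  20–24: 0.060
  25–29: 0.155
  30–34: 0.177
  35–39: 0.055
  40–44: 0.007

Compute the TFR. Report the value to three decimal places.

2.270

Sum of ASFRs = 0.060 + 0.155 + 0.177 + 0.055 + 0.007 = 0.454
TFR = 5 × 0.454 = 2.27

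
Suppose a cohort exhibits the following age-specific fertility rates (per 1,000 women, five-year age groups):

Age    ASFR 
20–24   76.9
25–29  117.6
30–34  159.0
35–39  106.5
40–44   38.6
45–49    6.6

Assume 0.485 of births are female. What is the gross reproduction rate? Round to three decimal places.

1.225

Proportion female at birth = 0.485.
Sum of ASFRs = 76.9 + 117.6 + 159.0 + 106.5 + 38.6 + 6.6 = 505.2
TFR = 5 × 505.2 / 1000 = 2.526
GRR = 0.485 × 2.526 = 1.22511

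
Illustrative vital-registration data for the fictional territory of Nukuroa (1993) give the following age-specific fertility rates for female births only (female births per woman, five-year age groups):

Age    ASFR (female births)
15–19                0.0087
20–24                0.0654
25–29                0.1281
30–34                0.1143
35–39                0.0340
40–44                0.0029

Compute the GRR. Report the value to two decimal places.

1.77

Sum of female ASFRs = 0.0087 + 0.0654 + 0.1281 + 0.1143 + 0.0340 + 0.0029 = 0.3534
GRR = 5 × 0.3534 = 1.767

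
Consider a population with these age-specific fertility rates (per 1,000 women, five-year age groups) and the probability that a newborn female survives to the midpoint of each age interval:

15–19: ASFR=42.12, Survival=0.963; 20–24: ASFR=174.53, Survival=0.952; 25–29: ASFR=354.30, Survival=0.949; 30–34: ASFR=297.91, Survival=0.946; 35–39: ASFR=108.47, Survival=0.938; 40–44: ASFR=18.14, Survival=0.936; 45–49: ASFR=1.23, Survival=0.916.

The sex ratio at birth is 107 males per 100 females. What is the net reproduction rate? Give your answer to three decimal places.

2.282

Proportion female at birth = 100 / (100 + 107) = 0.48309.
Each age group contributes 5 × ASFR × survival:
  15–19: 5 × 42.12/1000 × 0.963 = 0.20281
  20–24: 5 × 174.53/1000 × 0.952 = 0.83076
  25–29: 5 × 354.30/1000 × 0.949 = 1.68115
  30–34: 5 × 297.91/1000 × 0.946 = 1.40911
  35–39: 5 × 108.47/1000 × 0.938 = 0.50872
  40–44: 5 × 18.14/1000 × 0.936 = 0.08490
  45–49: 5 × 1.23/1000 × 0.916 = 0.00563
Sum = 4.72308
NRR = 0.48309 × 4.72308 = 2.28167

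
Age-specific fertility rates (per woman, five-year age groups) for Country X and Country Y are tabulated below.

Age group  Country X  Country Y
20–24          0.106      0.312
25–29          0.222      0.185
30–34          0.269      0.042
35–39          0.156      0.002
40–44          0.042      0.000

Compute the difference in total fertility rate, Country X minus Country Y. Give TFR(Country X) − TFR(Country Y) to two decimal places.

1.27

Country X:
  Sum of ASFRs = 0.106 + 0.222 + 0.269 + 0.156 + 0.042 = 0.795
  TFR = 5 × 0.795 = 3.975
Country Y:
  Sum of ASFRs = 0.312 + 0.185 + 0.042 + 0.002 + 0.000 = 0.541
  TFR = 5 × 0.541 = 2.705
Difference = 3.975 − 2.705 = 1.27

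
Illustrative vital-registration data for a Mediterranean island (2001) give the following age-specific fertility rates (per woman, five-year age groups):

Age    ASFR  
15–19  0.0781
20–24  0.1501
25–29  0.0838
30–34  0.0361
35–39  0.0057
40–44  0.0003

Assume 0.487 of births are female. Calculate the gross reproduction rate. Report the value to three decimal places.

0.862

Proportion female at birth = 0.487.
Sum of ASFRs = 0.0781 + 0.1501 + 0.0838 + 0.0361 + 0.0057 + 0.0003 = 0.3541
TFR = 5 × 0.3541 = 1.7705
GRR = 0.487 × 1.7705 = 0.86223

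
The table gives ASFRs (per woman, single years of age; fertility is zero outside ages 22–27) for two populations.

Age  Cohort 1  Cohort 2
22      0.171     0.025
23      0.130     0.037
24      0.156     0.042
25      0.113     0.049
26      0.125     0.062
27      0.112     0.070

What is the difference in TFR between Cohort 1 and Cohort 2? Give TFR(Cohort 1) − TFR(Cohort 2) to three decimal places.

0.522

Cohort 1:
  Sum of ASFRs = 0.171 + 0.130 + 0.156 + 0.113 + 0.125 + 0.112 = 0.807
  TFR = 0.807
Cohort 2:
  Sum of ASFRs = 0.025 + 0.037 + 0.042 + 0.049 + 0.062 + 0.070 = 0.285
  TFR = 0.285
Difference = 0.807 − 0.285 = 0.522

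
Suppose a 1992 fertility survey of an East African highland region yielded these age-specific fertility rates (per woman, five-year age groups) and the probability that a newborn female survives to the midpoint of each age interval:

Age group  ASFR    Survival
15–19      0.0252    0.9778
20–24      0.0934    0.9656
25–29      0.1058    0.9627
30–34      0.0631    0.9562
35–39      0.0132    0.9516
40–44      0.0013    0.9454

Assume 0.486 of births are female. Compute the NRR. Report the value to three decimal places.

Proportion female at birth = 0.486.
Per-age-group product (5 × ASFR × survival probability):
  15–19: 5 × 0.0252 × 0.9778 = 0.12320
  20–24: 5 × 0.0934 × 0.9656 = 0.45094
  25–29: 5 × 0.1058 × 0.9627 = 0.50927
  30–34: 5 × 0.0631 × 0.9562 = 0.30168
  35–39: 5 × 0.0132 × 0.9516 = 0.06281
  40–44: 5 × 0.0013 × 0.9454 = 0.00615
Sum = 1.45405
NRR = 0.486 × 1.45405 = 0.70667

0.707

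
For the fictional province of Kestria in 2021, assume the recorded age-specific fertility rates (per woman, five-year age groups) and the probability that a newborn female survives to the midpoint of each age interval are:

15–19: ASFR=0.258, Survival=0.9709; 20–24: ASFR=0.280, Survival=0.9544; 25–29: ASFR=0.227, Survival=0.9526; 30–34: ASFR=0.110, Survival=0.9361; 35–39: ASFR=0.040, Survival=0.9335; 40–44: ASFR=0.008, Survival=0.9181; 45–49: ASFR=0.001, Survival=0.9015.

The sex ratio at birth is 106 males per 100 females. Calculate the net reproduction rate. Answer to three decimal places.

Proportion female at birth = 100 / (100 + 106) = 0.48544.
Survival-weighted fertility by age (5·fₓ·Sₓ):
  15–19: 5 × 0.258 × 0.9709 = 1.25246
  20–24: 5 × 0.280 × 0.9544 = 1.33616
  25–29: 5 × 0.227 × 0.9526 = 1.08120
  30–34: 5 × 0.110 × 0.9361 = 0.51486
  35–39: 5 × 0.040 × 0.9335 = 0.18670
  40–44: 5 × 0.008 × 0.9181 = 0.03672
  45–49: 5 × 0.001 × 0.9015 = 0.00451
Sum = 4.41261
NRR = 0.48544 × 4.41261 = 2.14206

2.142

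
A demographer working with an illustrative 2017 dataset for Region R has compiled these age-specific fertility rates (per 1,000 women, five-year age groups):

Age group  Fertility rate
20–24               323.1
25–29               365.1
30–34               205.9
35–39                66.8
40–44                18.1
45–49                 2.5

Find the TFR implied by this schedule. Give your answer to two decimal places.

Sum of ASFRs = 323.1 + 365.1 + 205.9 + 66.8 + 18.1 + 2.5 = 981.5
TFR = 5 × 981.5 / 1000 = 4.9075

4.91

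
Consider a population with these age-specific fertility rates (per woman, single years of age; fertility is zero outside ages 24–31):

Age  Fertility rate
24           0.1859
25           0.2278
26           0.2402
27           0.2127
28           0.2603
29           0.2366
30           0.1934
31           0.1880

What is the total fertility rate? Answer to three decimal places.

Sum of ASFRs = 0.1859 + 0.2278 + 0.2402 + 0.2127 + 0.2603 + 0.2366 + 0.1934 + 0.1880 = 1.7449
TFR = 1.7449

1.745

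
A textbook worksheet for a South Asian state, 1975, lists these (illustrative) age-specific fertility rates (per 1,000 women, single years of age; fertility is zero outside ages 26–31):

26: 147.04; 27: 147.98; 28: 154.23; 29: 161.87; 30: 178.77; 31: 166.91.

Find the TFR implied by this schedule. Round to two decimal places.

0.96

Sum of ASFRs = 147.04 + 147.98 + 154.23 + 161.87 + 178.77 + 166.91 = 956.80
TFR = 956.80 / 1000 = 0.9568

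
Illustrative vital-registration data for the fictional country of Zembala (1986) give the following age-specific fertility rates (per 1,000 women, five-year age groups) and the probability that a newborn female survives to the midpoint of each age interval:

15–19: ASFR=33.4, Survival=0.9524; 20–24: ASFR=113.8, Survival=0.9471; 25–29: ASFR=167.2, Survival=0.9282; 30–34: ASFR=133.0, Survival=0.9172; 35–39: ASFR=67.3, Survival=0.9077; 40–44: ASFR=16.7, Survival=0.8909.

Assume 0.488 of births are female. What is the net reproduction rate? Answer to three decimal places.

1.202

Proportion female at birth = 0.488.
Weighting each age-specific rate by interval width and survival:
  15–19: 5 × 33.4/1000 × 0.9524 = 0.15905
  20–24: 5 × 113.8/1000 × 0.9471 = 0.53890
  25–29: 5 × 167.2/1000 × 0.9282 = 0.77598
  30–34: 5 × 133.0/1000 × 0.9172 = 0.60994
  35–39: 5 × 67.3/1000 × 0.9077 = 0.30544
  40–44: 5 × 16.7/1000 × 0.8909 = 0.07439
Sum = 2.46370
NRR = 0.488 × 2.46370 = 1.20229
NRR > 1, so each generation more than replaces itself.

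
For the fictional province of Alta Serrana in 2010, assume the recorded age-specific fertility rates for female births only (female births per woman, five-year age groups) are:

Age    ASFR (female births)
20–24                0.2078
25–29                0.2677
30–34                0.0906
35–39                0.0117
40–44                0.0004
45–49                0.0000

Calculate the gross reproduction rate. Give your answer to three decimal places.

Sum of female ASFRs = 0.2078 + 0.2677 + 0.0906 + 0.0117 + 0.0004 + 0.0000 = 0.5782
GRR = 5 × 0.5782 = 2.891

2.891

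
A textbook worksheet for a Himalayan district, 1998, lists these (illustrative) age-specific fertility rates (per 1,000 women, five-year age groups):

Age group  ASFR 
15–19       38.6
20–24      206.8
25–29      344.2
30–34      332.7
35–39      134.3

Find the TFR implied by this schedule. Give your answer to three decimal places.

Sum of ASFRs = 38.6 + 206.8 + 344.2 + 332.7 + 134.3 = 1056.6
TFR = 5 × 1056.6 / 1000 = 5.283

5.283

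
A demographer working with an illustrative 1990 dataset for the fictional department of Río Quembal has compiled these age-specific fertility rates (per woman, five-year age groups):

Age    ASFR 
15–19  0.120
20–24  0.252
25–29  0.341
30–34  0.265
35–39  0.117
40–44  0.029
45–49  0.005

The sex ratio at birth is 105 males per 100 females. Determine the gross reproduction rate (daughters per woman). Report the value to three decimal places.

Proportion female at birth = 100 / (100 + 105) = 0.48780.
Sum of ASFRs = 0.120 + 0.252 + 0.341 + 0.265 + 0.117 + 0.029 + 0.005 = 1.129
TFR = 5 × 1.129 = 5.645
GRR = 0.48780 × 5.645 = 2.75363

2.754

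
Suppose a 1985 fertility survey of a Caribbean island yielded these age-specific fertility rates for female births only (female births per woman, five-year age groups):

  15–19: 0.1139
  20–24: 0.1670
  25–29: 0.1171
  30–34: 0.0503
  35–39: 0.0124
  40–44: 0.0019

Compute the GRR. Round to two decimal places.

2.31

Sum of female ASFRs = 0.1139 + 0.1670 + 0.1171 + 0.0503 + 0.0124 + 0.0019 = 0.4626
GRR = 5 × 0.4626 = 2.313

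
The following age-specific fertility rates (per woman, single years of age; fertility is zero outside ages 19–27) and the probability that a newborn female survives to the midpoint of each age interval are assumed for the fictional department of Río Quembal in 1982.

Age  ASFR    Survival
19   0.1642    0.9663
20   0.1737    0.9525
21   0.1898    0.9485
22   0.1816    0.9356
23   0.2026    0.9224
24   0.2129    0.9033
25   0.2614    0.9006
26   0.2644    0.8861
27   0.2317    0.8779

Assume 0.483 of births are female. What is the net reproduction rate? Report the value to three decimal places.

Proportion female at birth = 0.483.
Per-age-group product (1 × ASFR × survival probability):
  19: 1 × 0.1642 × 0.9663 = 0.15867
  20: 1 × 0.1737 × 0.9525 = 0.16545
  21: 1 × 0.1898 × 0.9485 = 0.18003
  22: 1 × 0.1816 × 0.9356 = 0.16990
  23: 1 × 0.2026 × 0.9224 = 0.18688
  24: 1 × 0.2129 × 0.9033 = 0.19231
  25: 1 × 0.2614 × 0.9006 = 0.23542
  26: 1 × 0.2644 × 0.8861 = 0.23428
  27: 1 × 0.2317 × 0.8779 = 0.20341
Sum = 1.72635
NRR = 0.483 × 1.72635 = 0.83383
With NRR below 1 the population is below replacement fertility.

0.834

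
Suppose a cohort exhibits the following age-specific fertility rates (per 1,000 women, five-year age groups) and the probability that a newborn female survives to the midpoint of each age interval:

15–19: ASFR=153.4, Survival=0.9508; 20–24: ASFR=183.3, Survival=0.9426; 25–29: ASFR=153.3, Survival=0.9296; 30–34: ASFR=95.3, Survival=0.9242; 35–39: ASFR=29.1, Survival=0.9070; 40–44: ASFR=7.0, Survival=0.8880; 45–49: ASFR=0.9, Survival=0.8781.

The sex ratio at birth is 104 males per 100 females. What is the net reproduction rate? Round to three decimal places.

Proportion female at birth = 100 / (100 + 104) = 0.49020.
Each age group contributes 5 × ASFR × survival:
  15–19: 5 × 153.4/1000 × 0.9508 = 0.72926
  20–24: 5 × 183.3/1000 × 0.9426 = 0.86389
  25–29: 5 × 153.3/1000 × 0.9296 = 0.71254
  30–34: 5 × 95.3/1000 × 0.9242 = 0.44038
  35–39: 5 × 29.1/1000 × 0.9070 = 0.13197
  40–44: 5 × 7.0/1000 × 0.8880 = 0.03108
  45–49: 5 × 0.9/1000 × 0.8781 = 0.00395
Sum = 2.91307
NRR = 0.49020 × 2.91307 = 1.42799

1.428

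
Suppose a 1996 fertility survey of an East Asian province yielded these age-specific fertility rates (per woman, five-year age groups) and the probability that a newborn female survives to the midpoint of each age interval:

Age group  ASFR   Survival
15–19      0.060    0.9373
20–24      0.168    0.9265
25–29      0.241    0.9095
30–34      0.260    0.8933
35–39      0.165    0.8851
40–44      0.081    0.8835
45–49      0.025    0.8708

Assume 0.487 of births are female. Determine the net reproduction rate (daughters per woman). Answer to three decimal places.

2.198

Proportion female at birth = 0.487.
Each age group contributes 5 × ASFR × survival:
  15–19: 5 × 0.060 × 0.9373 = 0.28119
  20–24: 5 × 0.168 × 0.9265 = 0.77826
  25–29: 5 × 0.241 × 0.9095 = 1.09595
  30–34: 5 × 0.260 × 0.8933 = 1.16129
  35–39: 5 × 0.165 × 0.8851 = 0.73021
  40–44: 5 × 0.081 × 0.8835 = 0.35782
  45–49: 5 × 0.025 × 0.8708 = 0.10885
Sum = 4.51357
NRR = 0.487 × 4.51357 = 2.19811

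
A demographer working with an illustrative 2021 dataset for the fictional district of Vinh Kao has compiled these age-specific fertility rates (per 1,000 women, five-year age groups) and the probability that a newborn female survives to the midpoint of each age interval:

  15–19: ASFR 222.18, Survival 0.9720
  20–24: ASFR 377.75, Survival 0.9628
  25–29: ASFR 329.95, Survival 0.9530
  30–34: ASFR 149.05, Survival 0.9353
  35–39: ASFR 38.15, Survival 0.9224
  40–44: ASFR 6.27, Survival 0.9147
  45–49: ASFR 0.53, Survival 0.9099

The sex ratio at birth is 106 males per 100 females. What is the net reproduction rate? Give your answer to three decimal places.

2.609

Proportion female at birth = 100 / (100 + 106) = 0.48544.
Per-age-group product (5 × ASFR × survival probability):
  15–19: 5 × 222.18/1000 × 0.9720 = 1.07979
  20–24: 5 × 377.75/1000 × 0.9628 = 1.81849
  25–29: 5 × 329.95/1000 × 0.9530 = 1.57221
  30–34: 5 × 149.05/1000 × 0.9353 = 0.69703
  35–39: 5 × 38.15/1000 × 0.9224 = 0.17595
  40–44: 5 × 6.27/1000 × 0.9147 = 0.02868
  45–49: 5 × 0.53/1000 × 0.9099 = 0.00241
Sum = 5.37456
NRR = 0.48544 × 5.37456 = 2.60903
An NRR exceeding 1 indicates intrinsic growth under these rates.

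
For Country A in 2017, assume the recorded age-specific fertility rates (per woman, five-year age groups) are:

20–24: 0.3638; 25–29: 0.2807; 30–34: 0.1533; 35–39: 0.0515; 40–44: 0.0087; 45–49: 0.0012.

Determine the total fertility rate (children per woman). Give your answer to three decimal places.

Sum of ASFRs = 0.3638 + 0.2807 + 0.1533 + 0.0515 + 0.0087 + 0.0012 = 0.8592
TFR = 5 × 0.8592 = 4.296

4.296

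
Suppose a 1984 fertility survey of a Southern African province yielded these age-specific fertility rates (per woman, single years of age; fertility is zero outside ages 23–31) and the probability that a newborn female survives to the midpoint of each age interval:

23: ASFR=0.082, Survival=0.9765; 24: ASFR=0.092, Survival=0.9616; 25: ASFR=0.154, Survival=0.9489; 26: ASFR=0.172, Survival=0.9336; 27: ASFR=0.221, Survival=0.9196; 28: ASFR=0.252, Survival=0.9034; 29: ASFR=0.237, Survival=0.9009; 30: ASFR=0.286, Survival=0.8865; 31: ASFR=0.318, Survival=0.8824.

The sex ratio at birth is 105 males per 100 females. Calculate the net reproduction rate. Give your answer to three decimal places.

Proportion female at birth = 100 / (100 + 105) = 0.48780.
Each age group contributes 1 × ASFR × survival:
  23: 1 × 0.082 × 0.9765 = 0.08007
  24: 1 × 0.092 × 0.9616 = 0.08847
  25: 1 × 0.154 × 0.9489 = 0.14613
  26: 1 × 0.172 × 0.9336 = 0.16058
  27: 1 × 0.221 × 0.9196 = 0.20323
  28: 1 × 0.252 × 0.9034 = 0.22766
  29: 1 × 0.237 × 0.9009 = 0.21351
  30: 1 × 0.286 × 0.8865 = 0.25354
  31: 1 × 0.318 × 0.8824 = 0.28060
Sum = 1.65379
NRR = 0.48780 × 1.65379 = 0.80672

0.807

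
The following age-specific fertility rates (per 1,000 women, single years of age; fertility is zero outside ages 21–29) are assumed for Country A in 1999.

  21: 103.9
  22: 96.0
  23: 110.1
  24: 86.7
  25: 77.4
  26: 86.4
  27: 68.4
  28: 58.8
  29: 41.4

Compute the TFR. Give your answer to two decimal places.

0.73

Sum of ASFRs = 103.9 + 96.0 + 110.1 + 86.7 + 77.4 + 86.4 + 68.4 + 58.8 + 41.4 = 729.1
TFR = 729.1 / 1000 = 0.7291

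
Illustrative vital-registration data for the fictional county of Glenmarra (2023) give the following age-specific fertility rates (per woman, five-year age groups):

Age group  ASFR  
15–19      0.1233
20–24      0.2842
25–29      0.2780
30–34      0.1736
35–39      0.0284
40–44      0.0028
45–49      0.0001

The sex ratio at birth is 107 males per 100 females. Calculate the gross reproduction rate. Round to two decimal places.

Proportion female at birth = 100 / (100 + 107) = 0.48309.
Sum of ASFRs = 0.1233 + 0.2842 + 0.2780 + 0.1736 + 0.0284 + 0.0028 + 0.0001 = 0.8904
TFR = 5 × 0.8904 = 4.452
GRR = 0.48309 × 4.452 = 2.15072

2.15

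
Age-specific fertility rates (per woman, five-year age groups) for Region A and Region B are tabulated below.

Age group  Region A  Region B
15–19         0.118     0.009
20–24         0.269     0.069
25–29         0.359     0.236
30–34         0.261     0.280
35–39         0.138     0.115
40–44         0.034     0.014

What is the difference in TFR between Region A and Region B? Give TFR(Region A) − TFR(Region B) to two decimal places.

2.28

Region A:
  Sum of ASFRs = 0.118 + 0.269 + 0.359 + 0.261 + 0.138 + 0.034 = 1.179
  TFR = 5 × 1.179 = 5.895
Region B:
  Sum of ASFRs = 0.009 + 0.069 + 0.236 + 0.280 + 0.115 + 0.014 = 0.723
  TFR = 5 × 0.723 = 3.615
Difference = 5.895 − 3.615 = 2.28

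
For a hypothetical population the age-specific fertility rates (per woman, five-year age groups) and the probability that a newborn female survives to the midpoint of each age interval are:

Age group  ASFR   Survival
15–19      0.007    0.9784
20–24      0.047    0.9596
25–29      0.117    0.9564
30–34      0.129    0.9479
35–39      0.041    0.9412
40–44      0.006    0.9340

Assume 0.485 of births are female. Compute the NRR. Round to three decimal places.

Proportion female at birth = 0.485.
Each age group contributes 5 × ASFR × survival:
  15–19: 5 × 0.007 × 0.9784 = 0.03424
  20–24: 5 × 0.047 × 0.9596 = 0.22551
  25–29: 5 × 0.117 × 0.9564 = 0.55949
  30–34: 5 × 0.129 × 0.9479 = 0.61140
  35–39: 5 × 0.041 × 0.9412 = 0.19295
  40–44: 5 × 0.006 × 0.9340 = 0.02802
Sum = 1.65161
NRR = 0.485 × 1.65161 = 0.80103

0.801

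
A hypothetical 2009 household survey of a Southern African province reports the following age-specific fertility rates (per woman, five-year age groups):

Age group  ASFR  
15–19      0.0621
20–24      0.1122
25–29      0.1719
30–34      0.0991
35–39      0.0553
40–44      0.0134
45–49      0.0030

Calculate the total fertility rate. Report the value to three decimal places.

Sum of ASFRs = 0.0621 + 0.1122 + 0.1719 + 0.0991 + 0.0553 + 0.0134 + 0.0030 = 0.5170
TFR = 5 × 0.5170 = 2.585

2.585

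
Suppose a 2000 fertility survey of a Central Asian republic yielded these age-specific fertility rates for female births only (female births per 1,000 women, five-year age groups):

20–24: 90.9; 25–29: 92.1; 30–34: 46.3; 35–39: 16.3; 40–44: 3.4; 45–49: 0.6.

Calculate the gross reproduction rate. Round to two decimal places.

Sum of female ASFRs = 90.9 + 92.1 + 46.3 + 16.3 + 3.4 + 0.6 = 249.6
GRR = 5 × 249.6 / 1000 = 1.248

1.25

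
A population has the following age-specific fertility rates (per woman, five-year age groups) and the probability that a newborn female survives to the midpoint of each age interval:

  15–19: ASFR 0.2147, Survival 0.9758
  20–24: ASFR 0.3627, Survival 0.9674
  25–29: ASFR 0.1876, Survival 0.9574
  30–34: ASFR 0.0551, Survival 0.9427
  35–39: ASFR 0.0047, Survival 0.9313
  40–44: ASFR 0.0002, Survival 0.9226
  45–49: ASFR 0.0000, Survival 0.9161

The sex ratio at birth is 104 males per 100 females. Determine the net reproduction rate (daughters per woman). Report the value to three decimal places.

1.952

Proportion female at birth = 100 / (100 + 104) = 0.49020.
Survival-weighted fertility by age (5·fₓ·Sₓ):
  15–19: 5 × 0.2147 × 0.9758 = 1.04752
  20–24: 5 × 0.3627 × 0.9674 = 1.75438
  25–29: 5 × 0.1876 × 0.9574 = 0.89804
  30–34: 5 × 0.0551 × 0.9427 = 0.25971
  35–39: 5 × 0.0047 × 0.9313 = 0.02189
  40–44: 5 × 0.0002 × 0.9226 = 0.00092
  45–49: 5 × 0.0000 × 0.9161 = 0.00000
Sum = 3.98246
NRR = 0.49020 × 3.98246 = 1.95220
With NRR above 1 the population is above replacement fertility.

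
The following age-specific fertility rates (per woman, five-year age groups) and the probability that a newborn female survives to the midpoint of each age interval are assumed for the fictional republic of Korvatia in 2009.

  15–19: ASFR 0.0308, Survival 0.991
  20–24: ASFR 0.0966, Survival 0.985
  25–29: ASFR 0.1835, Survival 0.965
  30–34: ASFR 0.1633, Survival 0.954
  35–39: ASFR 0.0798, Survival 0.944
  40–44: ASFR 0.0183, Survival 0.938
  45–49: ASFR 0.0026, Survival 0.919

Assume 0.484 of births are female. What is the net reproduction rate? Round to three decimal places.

Proportion female at birth = 0.484.
Weighting each age-specific rate by interval width and survival:
  15–19: 5 × 0.0308 × 0.991 = 0.15261
  20–24: 5 × 0.0966 × 0.985 = 0.47576
  25–29: 5 × 0.1835 × 0.965 = 0.88539
  30–34: 5 × 0.1633 × 0.954 = 0.77894
  35–39: 5 × 0.0798 × 0.944 = 0.37666
  40–44: 5 × 0.0183 × 0.938 = 0.08583
  45–49: 5 × 0.0026 × 0.919 = 0.01195
Sum = 2.76714
NRR = 0.484 × 2.76714 = 1.33930
An NRR exceeding 1 indicates intrinsic growth under these rates.

1.339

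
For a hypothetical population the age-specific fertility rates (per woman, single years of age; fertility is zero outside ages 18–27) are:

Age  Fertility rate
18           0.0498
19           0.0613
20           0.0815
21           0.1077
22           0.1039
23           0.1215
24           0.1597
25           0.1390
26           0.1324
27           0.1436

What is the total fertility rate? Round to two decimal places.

Sum of ASFRs = 0.0498 + 0.0613 + 0.0815 + 0.1077 + 0.1039 + 0.1215 + 0.1597 + 0.1390 + 0.1324 + 0.1436 = 1.1004
TFR = 1.1004

1.10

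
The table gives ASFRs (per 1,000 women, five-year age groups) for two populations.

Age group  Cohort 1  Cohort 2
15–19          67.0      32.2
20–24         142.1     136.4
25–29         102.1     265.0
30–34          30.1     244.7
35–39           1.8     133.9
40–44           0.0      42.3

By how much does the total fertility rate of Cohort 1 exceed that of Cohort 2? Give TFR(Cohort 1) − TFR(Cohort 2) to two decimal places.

-2.56

Cohort 1:
  Sum of ASFRs = 67.0 + 142.1 + 102.1 + 30.1 + 1.8 + 0.0 = 343.1
  TFR = 5 × 343.1 / 1000 = 1.7155
Cohort 2:
  Sum of ASFRs = 32.2 + 136.4 + 265.0 + 244.7 + 133.9 + 42.3 = 854.5
  TFR = 5 × 854.5 / 1000 = 4.2725
Difference = 1.7155 − 4.2725 = -2.557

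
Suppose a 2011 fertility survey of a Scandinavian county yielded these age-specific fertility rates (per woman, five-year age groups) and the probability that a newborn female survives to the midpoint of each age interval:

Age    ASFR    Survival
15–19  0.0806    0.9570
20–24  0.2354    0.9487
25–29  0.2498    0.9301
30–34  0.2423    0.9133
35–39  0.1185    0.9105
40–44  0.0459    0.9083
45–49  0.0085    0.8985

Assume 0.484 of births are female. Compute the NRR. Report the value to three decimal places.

Proportion female at birth = 0.484.
Per-age-group product (5 × ASFR × survival probability):
  15–19: 5 × 0.0806 × 0.9570 = 0.38567
  20–24: 5 × 0.2354 × 0.9487 = 1.11662
  25–29: 5 × 0.2498 × 0.9301 = 1.16169
  30–34: 5 × 0.2423 × 0.9133 = 1.10646
  35–39: 5 × 0.1185 × 0.9105 = 0.53947
  40–44: 5 × 0.0459 × 0.9083 = 0.20845
  45–49: 5 × 0.0085 × 0.8985 = 0.03819
Sum = 4.55655
NRR = 0.484 × 4.55655 = 2.20537

2.205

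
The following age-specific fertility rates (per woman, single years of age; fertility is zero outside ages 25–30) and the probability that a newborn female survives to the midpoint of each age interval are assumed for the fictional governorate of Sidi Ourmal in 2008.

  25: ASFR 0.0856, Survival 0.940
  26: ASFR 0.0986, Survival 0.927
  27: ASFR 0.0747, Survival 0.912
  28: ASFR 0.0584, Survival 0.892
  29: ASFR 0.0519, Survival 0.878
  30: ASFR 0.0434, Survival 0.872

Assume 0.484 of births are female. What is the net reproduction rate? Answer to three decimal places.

Proportion female at birth = 0.484.
Each age group contributes 1 × ASFR × survival:
  25: 1 × 0.0856 × 0.940 = 0.08046
  26: 1 × 0.0986 × 0.927 = 0.09140
  27: 1 × 0.0747 × 0.912 = 0.06813
  28: 1 × 0.0584 × 0.892 = 0.05209
  29: 1 × 0.0519 × 0.878 = 0.04557
  30: 1 × 0.0434 × 0.872 = 0.03784
Sum = 0.37549
NRR = 0.484 × 0.37549 = 0.18174

0.182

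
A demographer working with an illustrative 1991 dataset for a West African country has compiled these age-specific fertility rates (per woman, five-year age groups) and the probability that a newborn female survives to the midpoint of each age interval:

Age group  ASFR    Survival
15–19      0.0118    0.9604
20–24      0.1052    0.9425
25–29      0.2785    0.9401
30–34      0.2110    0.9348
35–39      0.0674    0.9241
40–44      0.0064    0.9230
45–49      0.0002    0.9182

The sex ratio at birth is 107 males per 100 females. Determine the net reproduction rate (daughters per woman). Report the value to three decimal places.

1.541

Proportion female at birth = 100 / (100 + 107) = 0.48309.
Each age group contributes 5 × ASFR × survival:
  15–19: 5 × 0.0118 × 0.9604 = 0.05666
  20–24: 5 × 0.1052 × 0.9425 = 0.49576
  25–29: 5 × 0.2785 × 0.9401 = 1.30909
  30–34: 5 × 0.2110 × 0.9348 = 0.98621
  35–39: 5 × 0.0674 × 0.9241 = 0.31142
  40–44: 5 × 0.0064 × 0.9230 = 0.02954
  45–49: 5 × 0.0002 × 0.9182 = 0.00092
Sum = 3.18960
NRR = 0.48309 × 3.18960 = 1.54086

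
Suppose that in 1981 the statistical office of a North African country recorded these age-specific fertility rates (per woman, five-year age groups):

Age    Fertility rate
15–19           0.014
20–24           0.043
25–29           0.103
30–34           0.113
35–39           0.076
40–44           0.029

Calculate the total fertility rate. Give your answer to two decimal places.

1.89

Sum of ASFRs = 0.014 + 0.043 + 0.103 + 0.113 + 0.076 + 0.029 = 0.378
TFR = 5 × 0.378 = 1.89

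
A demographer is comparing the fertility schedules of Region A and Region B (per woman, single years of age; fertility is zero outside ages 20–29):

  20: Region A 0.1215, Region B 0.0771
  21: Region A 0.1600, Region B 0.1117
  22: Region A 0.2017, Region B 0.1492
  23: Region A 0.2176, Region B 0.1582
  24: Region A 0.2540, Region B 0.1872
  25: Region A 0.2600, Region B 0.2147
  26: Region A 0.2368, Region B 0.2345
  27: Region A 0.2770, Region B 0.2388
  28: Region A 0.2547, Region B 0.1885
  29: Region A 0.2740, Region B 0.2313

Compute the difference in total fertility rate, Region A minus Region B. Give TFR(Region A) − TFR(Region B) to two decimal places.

Region A:
  Sum of ASFRs = 0.1215 + 0.1600 + 0.2017 + 0.2176 + 0.2540 + 0.2600 + 0.2368 + 0.2770 + 0.2547 + 0.2740 = 2.2573
  TFR = 2.2573
Region B:
  Sum of ASFRs = 0.0771 + 0.1117 + 0.1492 + 0.1582 + 0.1872 + 0.2147 + 0.2345 + 0.2388 + 0.1885 + 0.2313 = 1.7912
  TFR = 1.7912
Difference = 2.2573 − 1.7912 = 0.4661

0.47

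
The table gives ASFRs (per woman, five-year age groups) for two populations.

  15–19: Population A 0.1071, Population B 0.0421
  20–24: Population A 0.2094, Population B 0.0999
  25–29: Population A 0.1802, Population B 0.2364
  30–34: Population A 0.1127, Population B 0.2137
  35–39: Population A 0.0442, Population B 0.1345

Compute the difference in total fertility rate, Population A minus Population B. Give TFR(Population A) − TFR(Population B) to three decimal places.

Population A:
  Sum of ASFRs = 0.1071 + 0.2094 + 0.1802 + 0.1127 + 0.0442 = 0.6536
  TFR = 5 × 0.6536 = 3.268
Population B:
  Sum of ASFRs = 0.0421 + 0.0999 + 0.2364 + 0.2137 + 0.1345 = 0.7266
  TFR = 5 × 0.7266 = 3.633
Difference = 3.268 − 3.633 = -0.365

-0.365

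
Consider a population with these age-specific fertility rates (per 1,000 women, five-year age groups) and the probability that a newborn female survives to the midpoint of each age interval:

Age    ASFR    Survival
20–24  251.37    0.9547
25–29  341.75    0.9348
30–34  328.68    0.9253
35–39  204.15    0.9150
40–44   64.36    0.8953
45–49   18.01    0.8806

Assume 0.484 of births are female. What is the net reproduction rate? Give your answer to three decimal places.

2.720

Proportion female at birth = 0.484.
Per-age-group product (5 × ASFR × survival probability):
  20–24: 5 × 251.37/1000 × 0.9547 = 1.19991
  25–29: 5 × 341.75/1000 × 0.9348 = 1.59734
  30–34: 5 × 328.68/1000 × 0.9253 = 1.52064
  35–39: 5 × 204.15/1000 × 0.9150 = 0.93399
  40–44: 5 × 64.36/1000 × 0.8953 = 0.28811
  45–49: 5 × 18.01/1000 × 0.8806 = 0.07930
Sum = 5.61929
NRR = 0.484 × 5.61929 = 2.71974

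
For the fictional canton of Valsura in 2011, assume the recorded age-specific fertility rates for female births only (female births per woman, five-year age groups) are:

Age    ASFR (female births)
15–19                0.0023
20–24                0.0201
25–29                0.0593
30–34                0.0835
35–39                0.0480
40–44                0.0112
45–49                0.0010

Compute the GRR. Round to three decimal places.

Sum of female ASFRs = 0.0023 + 0.0201 + 0.0593 + 0.0835 + 0.0480 + 0.0112 + 0.0010 = 0.2254
GRR = 5 × 0.2254 = 1.127

1.127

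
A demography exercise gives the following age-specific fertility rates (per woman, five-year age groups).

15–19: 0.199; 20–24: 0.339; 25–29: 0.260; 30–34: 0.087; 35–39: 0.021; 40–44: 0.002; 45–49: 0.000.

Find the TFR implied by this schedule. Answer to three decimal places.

Sum of ASFRs = 0.199 + 0.339 + 0.260 + 0.087 + 0.021 + 0.002 + 0.000 = 0.908
TFR = 5 × 0.908 = 4.54

4.540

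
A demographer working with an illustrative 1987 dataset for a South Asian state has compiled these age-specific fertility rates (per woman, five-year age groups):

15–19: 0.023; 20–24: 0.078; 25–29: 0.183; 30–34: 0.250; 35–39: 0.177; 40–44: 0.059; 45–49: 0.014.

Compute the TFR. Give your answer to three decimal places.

Sum of ASFRs = 0.023 + 0.078 + 0.183 + 0.250 + 0.177 + 0.059 + 0.014 = 0.784
TFR = 5 × 0.784 = 3.92

3.920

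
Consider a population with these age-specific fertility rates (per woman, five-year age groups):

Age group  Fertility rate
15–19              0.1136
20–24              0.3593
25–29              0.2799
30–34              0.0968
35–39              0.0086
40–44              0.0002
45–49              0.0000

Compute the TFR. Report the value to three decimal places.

Sum of ASFRs = 0.1136 + 0.3593 + 0.2799 + 0.0968 + 0.0086 + 0.0002 + 0.0000 = 0.8584
TFR = 5 × 0.8584 = 4.292

4.292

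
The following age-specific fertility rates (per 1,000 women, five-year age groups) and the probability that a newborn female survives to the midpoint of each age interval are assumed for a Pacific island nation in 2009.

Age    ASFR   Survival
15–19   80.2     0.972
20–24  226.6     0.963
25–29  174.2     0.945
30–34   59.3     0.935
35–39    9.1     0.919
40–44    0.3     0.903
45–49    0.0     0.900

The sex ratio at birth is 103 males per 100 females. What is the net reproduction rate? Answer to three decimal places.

Proportion female at birth = 100 / (100 + 103) = 0.49261.
Each age group contributes 5 × ASFR × survival:
  15–19: 5 × 80.2/1000 × 0.972 = 0.38977
  20–24: 5 × 226.6/1000 × 0.963 = 1.09108
  25–29: 5 × 174.2/1000 × 0.945 = 0.82310
  30–34: 5 × 59.3/1000 × 0.935 = 0.27723
  35–39: 5 × 9.1/1000 × 0.919 = 0.04181
  40–44: 5 × 0.3/1000 × 0.903 = 0.00135
  45–49: 5 × 0.0/1000 × 0.900 = 0.00000
Sum = 2.62434
NRR = 0.49261 × 2.62434 = 1.29278

1.293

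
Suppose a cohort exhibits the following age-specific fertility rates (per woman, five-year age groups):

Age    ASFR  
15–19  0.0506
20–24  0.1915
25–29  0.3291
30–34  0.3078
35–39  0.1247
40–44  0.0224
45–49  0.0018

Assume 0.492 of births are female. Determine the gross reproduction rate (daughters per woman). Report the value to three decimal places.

2.529

Proportion female at birth = 0.492.
Sum of ASFRs = 0.0506 + 0.1915 + 0.3291 + 0.3078 + 0.1247 + 0.0224 + 0.0018 = 1.0279
TFR = 5 × 1.0279 = 5.1395
GRR = 0.492 × 5.1395 = 2.52863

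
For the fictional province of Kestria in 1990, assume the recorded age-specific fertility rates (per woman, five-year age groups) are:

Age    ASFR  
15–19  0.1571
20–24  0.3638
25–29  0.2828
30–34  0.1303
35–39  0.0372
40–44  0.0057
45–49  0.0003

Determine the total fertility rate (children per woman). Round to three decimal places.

4.886

Sum of ASFRs = 0.1571 + 0.3638 + 0.2828 + 0.1303 + 0.0372 + 0.0057 + 0.0003 = 0.9772
TFR = 5 × 0.9772 = 4.886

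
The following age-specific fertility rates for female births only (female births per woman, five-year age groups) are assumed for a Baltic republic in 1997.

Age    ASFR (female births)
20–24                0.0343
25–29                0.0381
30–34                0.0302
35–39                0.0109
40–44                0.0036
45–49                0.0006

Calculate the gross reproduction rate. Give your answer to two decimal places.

0.59

Sum of female ASFRs = 0.0343 + 0.0381 + 0.0302 + 0.0109 + 0.0036 + 0.0006 = 0.1177
GRR = 5 × 0.1177 = 0.5885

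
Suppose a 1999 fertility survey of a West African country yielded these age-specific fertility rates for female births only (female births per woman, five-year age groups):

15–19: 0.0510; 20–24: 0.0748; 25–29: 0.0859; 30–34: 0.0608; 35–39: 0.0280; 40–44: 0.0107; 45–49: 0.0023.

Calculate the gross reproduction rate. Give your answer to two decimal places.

1.57

Sum of female ASFRs = 0.0510 + 0.0748 + 0.0859 + 0.0608 + 0.0280 + 0.0107 + 0.0023 = 0.3135
GRR = 5 × 0.3135 = 1.5675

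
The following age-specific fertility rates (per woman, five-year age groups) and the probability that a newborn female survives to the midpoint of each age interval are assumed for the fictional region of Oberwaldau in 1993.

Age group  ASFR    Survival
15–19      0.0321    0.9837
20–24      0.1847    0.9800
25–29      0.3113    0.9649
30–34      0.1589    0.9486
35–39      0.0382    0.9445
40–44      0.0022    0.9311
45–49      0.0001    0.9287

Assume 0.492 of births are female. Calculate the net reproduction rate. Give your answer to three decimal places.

Proportion female at birth = 0.492.
Each age group contributes 5 × ASFR × survival:
  15–19: 5 × 0.0321 × 0.9837 = 0.15788
  20–24: 5 × 0.1847 × 0.9800 = 0.90503
  25–29: 5 × 0.3113 × 0.9649 = 1.50187
  30–34: 5 × 0.1589 × 0.9486 = 0.75366
  35–39: 5 × 0.0382 × 0.9445 = 0.18040
  40–44: 5 × 0.0022 × 0.9311 = 0.01024
  45–49: 5 × 0.0001 × 0.9287 = 0.00046
Sum = 3.50954
NRR = 0.492 × 3.50954 = 1.72669

1.727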